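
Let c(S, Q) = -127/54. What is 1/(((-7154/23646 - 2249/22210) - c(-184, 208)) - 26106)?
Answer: -168807105/4406549439247 ≈ -3.8308e-5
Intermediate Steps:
c(S, Q) = -127/54 (c(S, Q) = -127*1/54 = -127/54)
1/(((-7154/23646 - 2249/22210) - c(-184, 208)) - 26106) = 1/(((-7154/23646 - 2249/22210) - 1*(-127/54)) - 26106) = 1/(((-7154*1/23646 - 2249*1/22210) + 127/54) - 26106) = 1/(((-511/1689 - 2249/22210) + 127/54) - 26106) = 1/((-15147871/37512690 + 127/54) - 26106) = 1/(328843883/168807105 - 26106) = 1/(-4406549439247/168807105) = -168807105/4406549439247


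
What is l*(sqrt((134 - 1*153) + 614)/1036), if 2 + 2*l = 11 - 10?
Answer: -sqrt(595)/2072 ≈ -0.011772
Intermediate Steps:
l = -1/2 (l = -1 + (11 - 10)/2 = -1 + (1/2)*1 = -1 + 1/2 = -1/2 ≈ -0.50000)
l*(sqrt((134 - 1*153) + 614)/1036) = -sqrt((134 - 1*153) + 614)/(2*1036) = -sqrt((134 - 153) + 614)/(2*1036) = -sqrt(-19 + 614)/(2*1036) = -sqrt(595)/(2*1036) = -sqrt(595)/2072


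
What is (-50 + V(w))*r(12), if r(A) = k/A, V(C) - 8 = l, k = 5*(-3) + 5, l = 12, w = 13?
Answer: 25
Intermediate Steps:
k = -10 (k = -15 + 5 = -10)
V(C) = 20 (V(C) = 8 + 12 = 20)
r(A) = -10/A
(-50 + V(w))*r(12) = (-50 + 20)*(-10/12) = -(-300)/12 = -30*(-⅚) = 25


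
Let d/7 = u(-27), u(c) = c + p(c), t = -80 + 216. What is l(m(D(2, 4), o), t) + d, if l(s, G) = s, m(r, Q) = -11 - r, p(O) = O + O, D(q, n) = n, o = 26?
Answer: -582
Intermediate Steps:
p(O) = 2*O
t = 136
u(c) = 3*c (u(c) = c + 2*c = 3*c)
d = -567 (d = 7*(3*(-27)) = 7*(-81) = -567)
l(m(D(2, 4), o), t) + d = (-11 - 1*4) - 567 = (-11 - 4) - 567 = -15 - 567 = -582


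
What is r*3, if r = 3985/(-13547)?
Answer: -11955/13547 ≈ -0.88248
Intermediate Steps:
r = -3985/13547 (r = 3985*(-1/13547) = -3985/13547 ≈ -0.29416)
r*3 = -3985/13547*3 = -11955/13547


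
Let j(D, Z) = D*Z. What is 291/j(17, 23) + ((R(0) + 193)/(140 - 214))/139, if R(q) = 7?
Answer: 1457513/2010913 ≈ 0.72480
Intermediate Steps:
291/j(17, 23) + ((R(0) + 193)/(140 - 214))/139 = 291/((17*23)) + ((7 + 193)/(140 - 214))/139 = 291/391 + (200/(-74))*(1/139) = 291*(1/391) + (200*(-1/74))*(1/139) = 291/391 - 100/37*1/139 = 291/391 - 100/5143 = 1457513/2010913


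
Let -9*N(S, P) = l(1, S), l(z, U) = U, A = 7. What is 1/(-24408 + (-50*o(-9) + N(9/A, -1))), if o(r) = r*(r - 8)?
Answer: -7/224407 ≈ -3.1193e-5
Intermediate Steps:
o(r) = r*(-8 + r)
N(S, P) = -S/9
1/(-24408 + (-50*o(-9) + N(9/A, -1))) = 1/(-24408 + (-(-450)*(-8 - 9) - 1/7)) = 1/(-24408 + (-(-450)*(-17) - 1/7)) = 1/(-24408 + (-50*153 - 1/9*9/7)) = 1/(-24408 + (-7650 - 1/7)) = 1/(-24408 - 53551/7) = 1/(-224407/7) = -7/224407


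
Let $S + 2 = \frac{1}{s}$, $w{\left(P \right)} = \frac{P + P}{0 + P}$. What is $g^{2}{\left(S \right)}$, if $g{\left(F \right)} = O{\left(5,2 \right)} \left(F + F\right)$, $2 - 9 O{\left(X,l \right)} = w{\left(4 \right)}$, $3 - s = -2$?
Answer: $0$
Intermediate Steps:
$s = 5$ ($s = 3 - -2 = 3 + 2 = 5$)
$w{\left(P \right)} = 2$ ($w{\left(P \right)} = \frac{2 P}{P} = 2$)
$O{\left(X,l \right)} = 0$ ($O{\left(X,l \right)} = \frac{2}{9} - \frac{2}{9} = 0$)
$S = - \frac{9}{5}$ ($S = -2 + \frac{1}{5} = - \frac{9}{5} \approx -1.8$)
$g{\left(F \right)} = 0$ ($g{\left(F \right)} = 0 \left(F + F\right) = 0 \cdot 2 F = 0$)
$g^{2}{\left(S \right)} = 0^{2} = 0$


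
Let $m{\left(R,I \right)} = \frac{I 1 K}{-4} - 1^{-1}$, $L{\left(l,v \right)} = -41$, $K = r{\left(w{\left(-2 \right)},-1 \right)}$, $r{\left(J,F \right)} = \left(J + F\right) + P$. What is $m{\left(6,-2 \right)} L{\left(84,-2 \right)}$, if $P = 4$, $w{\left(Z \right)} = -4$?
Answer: $\frac{123}{2} \approx 61.5$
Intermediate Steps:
$r{\left(J,F \right)} = 4 + F + J$ ($r{\left(J,F \right)} = \left(J + F\right) + 4 = \left(F + J\right) + 4 = 4 + F + J$)
$K = -1$ ($K = 4 - 1 - 4 = -1$)
$m{\left(R,I \right)} = -1 + \frac{I}{4}$ ($m{\left(R,I \right)} = \frac{I 1 \left(-1\right)}{-4} - 1^{-1} = I \left(-1\right) \left(- \frac{1}{4}\right) - 1 = - I \left(- \frac{1}{4}\right) - 1 = \frac{I}{4} - 1 = -1 + \frac{I}{4}$)
$m{\left(6,-2 \right)} L{\left(84,-2 \right)} = \left(-1 + \frac{1}{4} \left(-2\right)\right) \left(-41\right) = \left(-1 - \frac{1}{2}\right) \left(-41\right) = \left(- \frac{3}{2}\right) \left(-41\right) = \frac{123}{2}$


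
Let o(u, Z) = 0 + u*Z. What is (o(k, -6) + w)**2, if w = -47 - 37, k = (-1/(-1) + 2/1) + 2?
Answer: 12996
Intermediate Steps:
k = 5 (k = (-1*(-1) + 2*1) + 2 = (1 + 2) + 2 = 3 + 2 = 5)
o(u, Z) = Z*u (o(u, Z) = 0 + Z*u = Z*u)
w = -84
(o(k, -6) + w)**2 = (-6*5 - 84)**2 = (-30 - 84)**2 = (-114)**2 = 12996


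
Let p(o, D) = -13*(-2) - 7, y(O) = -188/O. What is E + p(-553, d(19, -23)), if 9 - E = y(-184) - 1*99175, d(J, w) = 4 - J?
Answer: 4563291/46 ≈ 99202.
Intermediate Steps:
p(o, D) = 19 (p(o, D) = 26 - 7 = 19)
E = 4562417/46 (E = 9 - (-188/(-184) - 1*99175) = 9 - (-188*(-1/184) - 99175) = 9 - (47/46 - 99175) = 9 - 1*(-4562003/46) = 9 + 4562003/46 = 4562417/46 ≈ 99183.)
E + p(-553, d(19, -23)) = 4562417/46 + 19 = 4563291/46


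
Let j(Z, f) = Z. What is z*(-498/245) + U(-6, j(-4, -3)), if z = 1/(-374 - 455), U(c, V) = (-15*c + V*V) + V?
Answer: 20717208/203105 ≈ 102.00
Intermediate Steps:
U(c, V) = V + V² - 15*c (U(c, V) = (-15*c + V²) + V = (V² - 15*c) + V = V + V² - 15*c)
z = -1/829 (z = 1/(-829) = -1/829 ≈ -0.0012063)
z*(-498/245) + U(-6, j(-4, -3)) = -(-498)/(829*245) + (-4 + (-4)² - 15*(-6)) = -(-498)/(829*245) + (-4 + 16 + 90) = -1/829*(-498/245) + 102 = 498/203105 + 102 = 20717208/203105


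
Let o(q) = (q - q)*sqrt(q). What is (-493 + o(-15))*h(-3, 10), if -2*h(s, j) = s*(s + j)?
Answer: -10353/2 ≈ -5176.5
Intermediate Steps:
o(q) = 0 (o(q) = 0*sqrt(q) = 0)
h(s, j) = -s*(j + s)/2 (h(s, j) = -s*(s + j)/2 = -s*(j + s)/2)
(-493 + o(-15))*h(-3, 10) = (-493 + 0)*(-1/2*(-3)*(10 - 3)) = -(-493)*(-3)*7/2 = -493*21/2 = -10353/2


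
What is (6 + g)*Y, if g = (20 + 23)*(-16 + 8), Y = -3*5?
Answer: 5070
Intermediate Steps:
Y = -15
g = -344 (g = 43*(-8) = -344)
(6 + g)*Y = (6 - 344)*(-15) = -338*(-15) = 5070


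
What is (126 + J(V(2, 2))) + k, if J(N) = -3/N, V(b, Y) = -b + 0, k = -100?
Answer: 55/2 ≈ 27.500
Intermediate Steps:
V(b, Y) = -b
(126 + J(V(2, 2))) + k = (126 - 3/((-1*2))) - 100 = (126 - 3/(-2)) - 100 = (126 - 3*(-½)) - 100 = (126 + 3/2) - 100 = 255/2 - 100 = 55/2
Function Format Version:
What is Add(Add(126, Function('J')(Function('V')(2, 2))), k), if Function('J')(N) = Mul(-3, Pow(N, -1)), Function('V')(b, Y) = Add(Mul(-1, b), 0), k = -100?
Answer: Rational(55, 2) ≈ 27.500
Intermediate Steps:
Function('V')(b, Y) = Mul(-1, b)
Add(Add(126, Function('J')(Function('V')(2, 2))), k) = Add(Add(126, Mul(-3, Pow(Mul(-1, 2), -1))), -100) = Add(Add(126, Mul(-3, Pow(-2, -1))), -100) = Add(Add(126, Mul(-3, Rational(-1, 2))), -100) = Add(Add(126, Rational(3, 2)), -100) = Add(Rational(255, 2), -100) = Rational(55, 2)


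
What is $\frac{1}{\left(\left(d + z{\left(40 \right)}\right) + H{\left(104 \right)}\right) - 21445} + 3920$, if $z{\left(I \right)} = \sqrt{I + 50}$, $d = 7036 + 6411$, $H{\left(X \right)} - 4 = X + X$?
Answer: $\frac{118818539867}{30310853} - \frac{3 \sqrt{10}}{60621706} \approx 3920.0$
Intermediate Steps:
$H{\left(X \right)} = 4 + 2 X$ ($H{\left(X \right)} = 4 + \left(X + X\right) = 4 + 2 X$)
$d = 13447$
$z{\left(I \right)} = \sqrt{50 + I}$
$\frac{1}{\left(\left(d + z{\left(40 \right)}\right) + H{\left(104 \right)}\right) - 21445} + 3920 = \frac{1}{\left(\left(13447 + \sqrt{50 + 40}\right) + \left(4 + 2 \cdot 104\right)\right) - 21445} + 3920 = \frac{1}{\left(\left(13447 + \sqrt{90}\right) + \left(4 + 208\right)\right) - 21445} + 3920 = \frac{1}{\left(\left(13447 + 3 \sqrt{10}\right) + 212\right) - 21445} + 3920 = \frac{1}{\left(13659 + 3 \sqrt{10}\right) - 21445} + 3920 = \frac{1}{-7786 + 3 \sqrt{10}} + 3920 = 3920 + \frac{1}{-7786 + 3 \sqrt{10}}$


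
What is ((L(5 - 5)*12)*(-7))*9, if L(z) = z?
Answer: 0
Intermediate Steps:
((L(5 - 5)*12)*(-7))*9 = (((5 - 5)*12)*(-7))*9 = ((0*12)*(-7))*9 = (0*(-7))*9 = 0*9 = 0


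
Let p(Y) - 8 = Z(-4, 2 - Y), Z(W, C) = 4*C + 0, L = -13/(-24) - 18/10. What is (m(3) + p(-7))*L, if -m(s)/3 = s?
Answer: -1057/24 ≈ -44.042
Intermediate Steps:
m(s) = -3*s
L = -151/120 (L = -13*(-1/24) - 18*1/10 = 13/24 - 9/5 = -151/120 ≈ -1.2583)
Z(W, C) = 4*C
p(Y) = 16 - 4*Y (p(Y) = 8 + 4*(2 - Y) = 8 + (8 - 4*Y) = 16 - 4*Y)
(m(3) + p(-7))*L = (-3*3 + (16 - 4*(-7)))*(-151/120) = (-9 + (16 + 28))*(-151/120) = (-9 + 44)*(-151/120) = 35*(-151/120) = -1057/24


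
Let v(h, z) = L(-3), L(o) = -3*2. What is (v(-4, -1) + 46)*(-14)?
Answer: -560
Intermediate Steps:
L(o) = -6
v(h, z) = -6
(v(-4, -1) + 46)*(-14) = (-6 + 46)*(-14) = 40*(-14) = -560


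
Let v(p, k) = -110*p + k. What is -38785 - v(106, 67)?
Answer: -27192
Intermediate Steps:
v(p, k) = k - 110*p
-38785 - v(106, 67) = -38785 - (67 - 110*106) = -38785 - (67 - 11660) = -38785 - 1*(-11593) = -38785 + 11593 = -27192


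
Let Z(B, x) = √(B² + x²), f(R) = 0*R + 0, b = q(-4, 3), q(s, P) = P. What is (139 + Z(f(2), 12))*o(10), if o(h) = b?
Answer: 453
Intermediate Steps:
b = 3
f(R) = 0 (f(R) = 0 + 0 = 0)
o(h) = 3
(139 + Z(f(2), 12))*o(10) = (139 + √(0² + 12²))*3 = (139 + √(0 + 144))*3 = (139 + √144)*3 = (139 + 12)*3 = 151*3 = 453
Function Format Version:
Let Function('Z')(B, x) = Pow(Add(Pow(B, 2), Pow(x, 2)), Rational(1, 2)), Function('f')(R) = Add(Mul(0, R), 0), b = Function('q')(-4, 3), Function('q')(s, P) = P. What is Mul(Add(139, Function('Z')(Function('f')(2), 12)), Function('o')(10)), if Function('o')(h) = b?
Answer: 453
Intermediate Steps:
b = 3
Function('f')(R) = 0 (Function('f')(R) = Add(0, 0) = 0)
Function('o')(h) = 3
Mul(Add(139, Function('Z')(Function('f')(2), 12)), Function('o')(10)) = Mul(Add(139, Pow(Add(Pow(0, 2), Pow(12, 2)), Rational(1, 2))), 3) = Mul(Add(139, Pow(Add(0, 144), Rational(1, 2))), 3) = Mul(Add(139, Pow(144, Rational(1, 2))), 3) = Mul(Add(139, 12), 3) = Mul(151, 3) = 453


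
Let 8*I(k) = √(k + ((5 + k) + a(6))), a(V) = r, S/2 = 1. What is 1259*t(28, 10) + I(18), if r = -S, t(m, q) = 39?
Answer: 49101 + √39/8 ≈ 49102.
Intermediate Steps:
S = 2 (S = 2*1 = 2)
r = -2 (r = -1*2 = -2)
a(V) = -2
I(k) = √(3 + 2*k)/8 (I(k) = √(k + ((5 + k) - 2))/8 = √(k + (3 + k))/8 = √(3 + 2*k)/8)
1259*t(28, 10) + I(18) = 1259*39 + √(3 + 2*18)/8 = 49101 + √(3 + 36)/8 = 49101 + √39/8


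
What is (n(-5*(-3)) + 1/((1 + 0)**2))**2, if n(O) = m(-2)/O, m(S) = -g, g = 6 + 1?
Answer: 64/225 ≈ 0.28444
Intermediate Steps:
g = 7
m(S) = -7 (m(S) = -1*7 = -7)
n(O) = -7/O
(n(-5*(-3)) + 1/((1 + 0)**2))**2 = (-7/((-5*(-3))) + 1/((1 + 0)**2))**2 = (-7/15 + 1/(1**2))**2 = (-7*1/15 + 1/1)**2 = (-7/15 + 1)**2 = (8/15)**2 = 64/225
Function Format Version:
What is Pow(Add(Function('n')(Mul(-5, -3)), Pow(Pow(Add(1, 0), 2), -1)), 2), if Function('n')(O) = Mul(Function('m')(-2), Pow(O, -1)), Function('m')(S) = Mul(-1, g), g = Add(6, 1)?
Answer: Rational(64, 225) ≈ 0.28444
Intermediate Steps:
g = 7
Function('m')(S) = -7 (Function('m')(S) = Mul(-1, 7) = -7)
Function('n')(O) = Mul(-7, Pow(O, -1))
Pow(Add(Function('n')(Mul(-5, -3)), Pow(Pow(Add(1, 0), 2), -1)), 2) = Pow(Add(Mul(-7, Pow(Mul(-5, -3), -1)), Pow(Pow(Add(1, 0), 2), -1)), 2) = Pow(Add(Mul(-7, Pow(15, -1)), Pow(Pow(1, 2), -1)), 2) = Pow(Add(Mul(-7, Rational(1, 15)), Pow(1, -1)), 2) = Pow(Add(Rational(-7, 15), 1), 2) = Pow(Rational(8, 15), 2) = Rational(64, 225)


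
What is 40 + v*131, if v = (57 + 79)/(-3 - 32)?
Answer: -16416/35 ≈ -469.03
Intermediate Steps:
v = -136/35 (v = 136/(-35) = 136*(-1/35) = -136/35 ≈ -3.8857)
40 + v*131 = 40 - 136/35*131 = 40 - 17816/35 = -16416/35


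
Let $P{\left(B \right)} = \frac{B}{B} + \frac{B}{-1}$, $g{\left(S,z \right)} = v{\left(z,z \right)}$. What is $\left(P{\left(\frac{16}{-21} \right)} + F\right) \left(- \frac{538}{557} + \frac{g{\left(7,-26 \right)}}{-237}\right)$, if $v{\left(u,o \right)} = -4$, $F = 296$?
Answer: $- \frac{783363334}{2772189} \approx -282.58$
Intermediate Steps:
$g{\left(S,z \right)} = -4$
$P{\left(B \right)} = 1 - B$ ($P{\left(B \right)} = 1 + B \left(-1\right) = 1 - B$)
$\left(P{\left(\frac{16}{-21} \right)} + F\right) \left(- \frac{538}{557} + \frac{g{\left(7,-26 \right)}}{-237}\right) = \left(\left(1 - \frac{16}{-21}\right) + 296\right) \left(- \frac{538}{557} - \frac{4}{-237}\right) = \left(\left(1 - 16 \left(- \frac{1}{21}\right)\right) + 296\right) \left(\left(-538\right) \frac{1}{557} - - \frac{4}{237}\right) = \left(\left(1 - - \frac{16}{21}\right) + 296\right) \left(- \frac{538}{557} + \frac{4}{237}\right) = \left(\left(1 + \frac{16}{21}\right) + 296\right) \left(- \frac{125278}{132009}\right) = \left(\frac{37}{21} + 296\right) \left(- \frac{125278}{132009}\right) = \frac{6253}{21} \left(- \frac{125278}{132009}\right) = - \frac{783363334}{2772189}$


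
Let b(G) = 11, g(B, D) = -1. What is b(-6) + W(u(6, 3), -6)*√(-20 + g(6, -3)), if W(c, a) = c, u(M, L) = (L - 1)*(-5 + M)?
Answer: 11 + 2*I*√21 ≈ 11.0 + 9.1651*I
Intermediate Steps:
u(M, L) = (-1 + L)*(-5 + M)
b(-6) + W(u(6, 3), -6)*√(-20 + g(6, -3)) = 11 + (5 - 1*6 - 5*3 + 3*6)*√(-20 - 1) = 11 + (5 - 6 - 15 + 18)*√(-21) = 11 + 2*(I*√21) = 11 + 2*I*√21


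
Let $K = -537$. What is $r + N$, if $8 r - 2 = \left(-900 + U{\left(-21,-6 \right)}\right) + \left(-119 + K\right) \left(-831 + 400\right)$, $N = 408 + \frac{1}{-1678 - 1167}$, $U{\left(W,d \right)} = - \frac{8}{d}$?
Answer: $\frac{1216678463}{34140} \approx 35638.0$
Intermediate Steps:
$N = \frac{1160759}{2845}$ ($N = 408 + \frac{1}{-2845} = 408 - \frac{1}{2845} = \frac{1160759}{2845} \approx 408.0$)
$r = \frac{422759}{12}$ ($r = \frac{1}{4} + \frac{\left(-900 - \frac{8}{-6}\right) + \left(-119 - 537\right) \left(-831 + 400\right)}{8} = \frac{1}{4} + \frac{\left(-900 - - \frac{4}{3}\right) - -282736}{8} = \frac{1}{4} + \frac{\left(-900 + \frac{4}{3}\right) + 282736}{8} = \frac{1}{4} + \frac{- \frac{2696}{3} + 282736}{8} = \frac{1}{4} + \frac{1}{8} \cdot \frac{845512}{3} = \frac{1}{4} + \frac{105689}{3} = \frac{422759}{12} \approx 35230.0$)
$r + N = \frac{422759}{12} + \frac{1160759}{2845} = \frac{1216678463}{34140}$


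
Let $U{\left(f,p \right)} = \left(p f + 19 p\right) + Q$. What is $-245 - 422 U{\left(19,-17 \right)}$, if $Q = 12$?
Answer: $267303$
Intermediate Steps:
$U{\left(f,p \right)} = 12 + 19 p + f p$ ($U{\left(f,p \right)} = \left(p f + 19 p\right) + 12 = \left(f p + 19 p\right) + 12 = \left(19 p + f p\right) + 12 = 12 + 19 p + f p$)
$-245 - 422 U{\left(19,-17 \right)} = -245 - 422 \left(12 + 19 \left(-17\right) + 19 \left(-17\right)\right) = -245 - 422 \left(12 - 323 - 323\right) = -245 - -267548 = -245 + 267548 = 267303$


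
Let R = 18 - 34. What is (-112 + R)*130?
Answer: -16640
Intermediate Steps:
R = -16
(-112 + R)*130 = (-112 - 16)*130 = -128*130 = -16640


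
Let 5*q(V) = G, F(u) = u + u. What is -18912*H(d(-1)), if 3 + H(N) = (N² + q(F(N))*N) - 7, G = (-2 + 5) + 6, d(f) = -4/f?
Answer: -1248192/5 ≈ -2.4964e+5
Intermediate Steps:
G = 9 (G = 3 + 6 = 9)
F(u) = 2*u
q(V) = 9/5 (q(V) = (⅕)*9 = 9/5)
H(N) = -10 + N² + 9*N/5 (H(N) = -3 + ((N² + 9*N/5) - 7) = -3 + (-7 + N² + 9*N/5) = -10 + N² + 9*N/5)
-18912*H(d(-1)) = -18912*(-10 + (-4/(-1))² + 9*(-4/(-1))/5) = -18912*(-10 + (-4*(-1))² + 9*(-4*(-1))/5) = -18912*(-10 + 4² + (9/5)*4) = -18912*(-10 + 16 + 36/5) = -18912*66/5 = -1248192/5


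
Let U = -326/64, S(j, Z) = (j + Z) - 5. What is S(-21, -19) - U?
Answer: -1277/32 ≈ -39.906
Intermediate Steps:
S(j, Z) = -5 + Z + j (S(j, Z) = (Z + j) - 5 = -5 + Z + j)
U = -163/32 (U = -326*1/64 = -163/32 ≈ -5.0938)
S(-21, -19) - U = (-5 - 19 - 21) - 1*(-163/32) = -45 + 163/32 = -1277/32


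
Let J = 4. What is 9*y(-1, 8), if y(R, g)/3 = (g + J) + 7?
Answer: 513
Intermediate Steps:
y(R, g) = 33 + 3*g (y(R, g) = 3*((g + 4) + 7) = 3*((4 + g) + 7) = 3*(11 + g) = 33 + 3*g)
9*y(-1, 8) = 9*(33 + 3*8) = 9*(33 + 24) = 9*57 = 513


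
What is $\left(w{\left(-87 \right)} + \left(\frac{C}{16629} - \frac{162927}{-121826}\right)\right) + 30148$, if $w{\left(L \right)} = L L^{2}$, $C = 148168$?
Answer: $- \frac{1272928794700819}{2025844554} \approx -6.2835 \cdot 10^{5}$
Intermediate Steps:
$w{\left(L \right)} = L^{3}$
$\left(w{\left(-87 \right)} + \left(\frac{C}{16629} - \frac{162927}{-121826}\right)\right) + 30148 = \left(\left(-87\right)^{3} + \left(\frac{148168}{16629} - \frac{162927}{-121826}\right)\right) + 30148 = \left(-658503 + \left(148168 \cdot \frac{1}{16629} - - \frac{162927}{121826}\right)\right) + 30148 = \left(-658503 + \left(\frac{148168}{16629} + \frac{162927}{121826}\right)\right) + 30148 = \left(-658503 + \frac{20760027851}{2025844554}\right) + 30148 = - \frac{1334003956314811}{2025844554} + 30148 = - \frac{1272928794700819}{2025844554}$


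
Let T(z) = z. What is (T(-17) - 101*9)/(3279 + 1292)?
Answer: -926/4571 ≈ -0.20258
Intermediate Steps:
(T(-17) - 101*9)/(3279 + 1292) = (-17 - 101*9)/(3279 + 1292) = (-17 - 909)/4571 = -926*1/4571 = -926/4571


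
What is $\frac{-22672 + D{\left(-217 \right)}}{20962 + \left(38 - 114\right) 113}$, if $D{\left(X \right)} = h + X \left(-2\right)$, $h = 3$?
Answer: $- \frac{22235}{12374} \approx -1.7969$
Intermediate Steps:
$D{\left(X \right)} = 3 - 2 X$ ($D{\left(X \right)} = 3 + X \left(-2\right) = 3 - 2 X$)
$\frac{-22672 + D{\left(-217 \right)}}{20962 + \left(38 - 114\right) 113} = \frac{-22672 + \left(3 - -434\right)}{20962 + \left(38 - 114\right) 113} = \frac{-22672 + \left(3 + 434\right)}{20962 + \left(38 - 114\right) 113} = \frac{-22672 + 437}{20962 - 8588} = - \frac{22235}{20962 - 8588} = - \frac{22235}{12374}$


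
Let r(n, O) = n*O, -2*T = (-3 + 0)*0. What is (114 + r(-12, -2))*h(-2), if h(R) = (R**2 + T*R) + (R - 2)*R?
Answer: 1656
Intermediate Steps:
T = 0 (T = -(-3 + 0)*0/2 = -(-3)*0/2 = -1/2*0 = 0)
r(n, O) = O*n
h(R) = R**2 + R*(-2 + R) (h(R) = (R**2 + 0*R) + (R - 2)*R = (R**2 + 0) + (-2 + R)*R = R**2 + R*(-2 + R))
(114 + r(-12, -2))*h(-2) = (114 - 2*(-12))*(2*(-2)*(-1 - 2)) = (114 + 24)*(2*(-2)*(-3)) = 138*12 = 1656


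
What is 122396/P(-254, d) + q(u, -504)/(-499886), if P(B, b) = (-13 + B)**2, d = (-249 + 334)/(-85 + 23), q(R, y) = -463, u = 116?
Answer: 61217053663/35636373054 ≈ 1.7178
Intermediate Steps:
d = -85/62 (d = 85/(-62) = 85*(-1/62) = -85/62 ≈ -1.3710)
122396/P(-254, d) + q(u, -504)/(-499886) = 122396/((-13 - 254)**2) - 463/(-499886) = 122396/((-267)**2) - 463*(-1/499886) = 122396/71289 + 463/499886 = 61217053663/35636373054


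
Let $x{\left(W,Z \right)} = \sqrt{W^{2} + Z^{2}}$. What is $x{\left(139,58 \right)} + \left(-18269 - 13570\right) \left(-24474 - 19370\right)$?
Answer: $1395949116 + \sqrt{22685} \approx 1.3959 \cdot 10^{9}$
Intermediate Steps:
$x{\left(139,58 \right)} + \left(-18269 - 13570\right) \left(-24474 - 19370\right) = \sqrt{139^{2} + 58^{2}} + \left(-18269 - 13570\right) \left(-24474 - 19370\right) = \sqrt{19321 + 3364} - -1395949116 = \sqrt{22685} + 1395949116 = 1395949116 + \sqrt{22685}$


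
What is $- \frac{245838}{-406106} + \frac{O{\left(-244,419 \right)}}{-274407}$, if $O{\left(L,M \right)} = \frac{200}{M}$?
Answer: $\frac{14132759849227}{23346329955249} \approx 0.60535$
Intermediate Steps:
$- \frac{245838}{-406106} + \frac{O{\left(-244,419 \right)}}{-274407} = - \frac{245838}{-406106} + \frac{200 \cdot \frac{1}{419}}{-274407} = \left(-245838\right) \left(- \frac{1}{406106}\right) + 200 \cdot \frac{1}{419} \left(- \frac{1}{274407}\right) = \frac{122919}{203053} + \frac{200}{419} \left(- \frac{1}{274407}\right) = \frac{122919}{203053} - \frac{200}{114976533} = \frac{14132759849227}{23346329955249}$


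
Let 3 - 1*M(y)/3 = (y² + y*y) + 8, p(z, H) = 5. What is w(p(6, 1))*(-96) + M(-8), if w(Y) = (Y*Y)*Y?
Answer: -12399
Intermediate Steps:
M(y) = -15 - 6*y² (M(y) = 9 - 3*((y² + y*y) + 8) = 9 - 3*((y² + y²) + 8) = 9 - 3*(2*y² + 8) = 9 - 3*(8 + 2*y²) = 9 + (-24 - 6*y²) = -15 - 6*y²)
w(Y) = Y³ (w(Y) = Y²*Y = Y³)
w(p(6, 1))*(-96) + M(-8) = 5³*(-96) + (-15 - 6*(-8)²) = 125*(-96) + (-15 - 6*64) = -12000 + (-15 - 384) = -12000 - 399 = -12399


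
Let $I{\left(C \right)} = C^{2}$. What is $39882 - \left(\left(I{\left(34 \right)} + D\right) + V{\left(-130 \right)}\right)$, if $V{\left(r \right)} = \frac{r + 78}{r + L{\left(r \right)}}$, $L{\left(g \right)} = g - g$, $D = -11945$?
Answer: $\frac{253353}{5} \approx 50671.0$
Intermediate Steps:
$L{\left(g \right)} = 0$
$V{\left(r \right)} = \frac{78 + r}{r}$ ($V{\left(r \right)} = \frac{r + 78}{r + 0} = \frac{78 + r}{r}$)
$39882 - \left(\left(I{\left(34 \right)} + D\right) + V{\left(-130 \right)}\right) = 39882 - \left(\left(34^{2} - 11945\right) + \frac{78 - 130}{-130}\right) = 39882 - \left(\left(1156 - 11945\right) - - \frac{2}{5}\right) = 39882 - \left(-10789 + \frac{2}{5}\right) = 39882 - - \frac{53943}{5} = 39882 + \frac{53943}{5} = \frac{253353}{5}$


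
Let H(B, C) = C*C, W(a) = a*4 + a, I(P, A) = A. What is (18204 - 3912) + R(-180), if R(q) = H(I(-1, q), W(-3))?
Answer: 14517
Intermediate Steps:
W(a) = 5*a (W(a) = 4*a + a = 5*a)
H(B, C) = C**2
R(q) = 225 (R(q) = (5*(-3))**2 = (-15)**2 = 225)
(18204 - 3912) + R(-180) = (18204 - 3912) + 225 = 14292 + 225 = 14517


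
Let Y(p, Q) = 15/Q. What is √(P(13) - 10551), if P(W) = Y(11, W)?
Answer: 2*I*√445731/13 ≈ 102.71*I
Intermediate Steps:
P(W) = 15/W
√(P(13) - 10551) = √(15/13 - 10551) = √(-137148/13) = 2*I*√445731/13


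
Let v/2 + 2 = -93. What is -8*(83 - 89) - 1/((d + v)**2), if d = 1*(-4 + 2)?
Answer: 1769471/36864 ≈ 48.000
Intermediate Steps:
v = -190 (v = -4 + 2*(-93) = -4 - 186 = -190)
d = -2 (d = 1*(-2) = -2)
-8*(83 - 89) - 1/((d + v)**2) = -8*(83 - 89) - 1/((-2 - 190)**2) = -8*(-6) - 1/((-192)**2) = 48 - 1/36864 = 1769471/36864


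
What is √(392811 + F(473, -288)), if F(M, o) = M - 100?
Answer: 4*√24574 ≈ 627.04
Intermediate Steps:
F(M, o) = -100 + M
√(392811 + F(473, -288)) = √(392811 + (-100 + 473)) = √(392811 + 373) = √393184 = 4*√24574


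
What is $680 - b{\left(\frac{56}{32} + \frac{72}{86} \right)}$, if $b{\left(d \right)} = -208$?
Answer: $888$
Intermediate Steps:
$680 - b{\left(\frac{56}{32} + \frac{72}{86} \right)} = 680 - -208 = 680 + 208 = 888$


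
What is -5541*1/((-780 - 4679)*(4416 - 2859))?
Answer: 1847/2833221 ≈ 0.00065191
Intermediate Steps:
-5541*1/((-780 - 4679)*(4416 - 2859)) = -5541/(1557*(-5459)) = -5541/(-8499663) = -5541*(-1/8499663) = 1847/2833221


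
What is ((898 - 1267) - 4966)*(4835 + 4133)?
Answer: -47844280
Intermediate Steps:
((898 - 1267) - 4966)*(4835 + 4133) = (-369 - 4966)*8968 = -5335*8968 = -47844280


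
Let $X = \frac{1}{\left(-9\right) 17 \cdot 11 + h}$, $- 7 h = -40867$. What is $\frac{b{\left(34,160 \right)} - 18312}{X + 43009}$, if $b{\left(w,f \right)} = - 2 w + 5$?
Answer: $- \frac{534455250}{1250959781} \approx -0.42724$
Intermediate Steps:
$h = \frac{40867}{7}$ ($h = \left(- \frac{1}{7}\right) \left(-40867\right) = \frac{40867}{7} \approx 5838.1$)
$b{\left(w,f \right)} = 5 - 2 w$
$X = \frac{7}{29086}$ ($X = \frac{1}{\left(-9\right) 17 \cdot 11 + \frac{40867}{7}} = \frac{1}{\left(-153\right) 11 + \frac{40867}{7}} = \frac{1}{-1683 + \frac{40867}{7}} = \frac{1}{\frac{29086}{7}} = \frac{7}{29086} \approx 0.00024067$)
$\frac{b{\left(34,160 \right)} - 18312}{X + 43009} = \frac{\left(5 - 68\right) - 18312}{\frac{7}{29086} + 43009} = \frac{\left(5 - 68\right) - 18312}{\frac{1250959781}{29086}} = \left(-63 - 18312\right) \frac{29086}{1250959781} = \left(-18375\right) \frac{29086}{1250959781} = - \frac{534455250}{1250959781}$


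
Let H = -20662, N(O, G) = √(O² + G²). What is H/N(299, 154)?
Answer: -20662*√113117/113117 ≈ -61.434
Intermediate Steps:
N(O, G) = √(G² + O²)
H/N(299, 154) = -20662/√(154² + 299²) = -20662/√(23716 + 89401) = -20662*√113117/113117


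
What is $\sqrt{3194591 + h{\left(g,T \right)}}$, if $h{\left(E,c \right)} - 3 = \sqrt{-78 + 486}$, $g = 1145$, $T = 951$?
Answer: $\sqrt{3194594 + 2 \sqrt{102}} \approx 1787.3$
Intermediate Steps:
$h{\left(E,c \right)} = 3 + 2 \sqrt{102}$ ($h{\left(E,c \right)} = 3 + \sqrt{-78 + 486} = 3 + \sqrt{408} = 3 + 2 \sqrt{102}$)
$\sqrt{3194591 + h{\left(g,T \right)}} = \sqrt{3194591 + \left(3 + 2 \sqrt{102}\right)} = \sqrt{3194594 + 2 \sqrt{102}}$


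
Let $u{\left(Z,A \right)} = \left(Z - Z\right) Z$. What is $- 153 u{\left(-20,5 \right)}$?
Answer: $0$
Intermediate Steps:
$u{\left(Z,A \right)} = 0$ ($u{\left(Z,A \right)} = 0 Z = 0$)
$- 153 u{\left(-20,5 \right)} = \left(-153\right) 0 = 0$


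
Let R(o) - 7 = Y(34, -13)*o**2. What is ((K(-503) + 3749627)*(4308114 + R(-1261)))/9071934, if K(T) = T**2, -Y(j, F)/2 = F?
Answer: 30454234123302/1511989 ≈ 2.0142e+7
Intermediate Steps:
Y(j, F) = -2*F
R(o) = 7 + 26*o**2 (R(o) = 7 + (-2*(-13))*o**2 = 7 + 26*o**2)
((K(-503) + 3749627)*(4308114 + R(-1261)))/9071934 = (((-503)**2 + 3749627)*(4308114 + (7 + 26*(-1261)**2)))/9071934 = ((253009 + 3749627)*(4308114 + (7 + 26*1590121)))*(1/9071934) = (4002636*(4308114 + (7 + 41343146)))*(1/9071934) = (4002636*(4308114 + 41343153))*(1/9071934) = (4002636*45651267)*(1/9071934) = 182725404739812*(1/9071934) = 30454234123302/1511989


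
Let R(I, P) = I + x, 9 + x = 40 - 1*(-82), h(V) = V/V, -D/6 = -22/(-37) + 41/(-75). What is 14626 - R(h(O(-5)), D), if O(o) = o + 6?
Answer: 14512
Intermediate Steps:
O(o) = 6 + o
D = -266/925 (D = -6*(-22/(-37) + 41/(-75)) = -6*(-22*(-1/37) + 41*(-1/75)) = -6*(22/37 - 41/75) = -6*133/2775 = -266/925 ≈ -0.28757)
h(V) = 1
x = 113 (x = -9 + (40 - 1*(-82)) = -9 + (40 + 82) = -9 + 122 = 113)
R(I, P) = 113 + I (R(I, P) = I + 113 = 113 + I)
14626 - R(h(O(-5)), D) = 14626 - (113 + 1) = 14626 - 1*114 = 14626 - 114 = 14512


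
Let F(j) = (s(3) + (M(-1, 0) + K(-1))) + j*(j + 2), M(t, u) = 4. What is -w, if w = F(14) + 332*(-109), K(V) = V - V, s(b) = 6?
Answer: 35954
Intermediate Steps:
K(V) = 0
F(j) = 10 + j*(2 + j) (F(j) = (6 + (4 + 0)) + j*(j + 2) = (6 + 4) + j*(2 + j) = 10 + j*(2 + j))
w = -35954 (w = (10 + 14² + 2*14) + 332*(-109) = (10 + 196 + 28) - 36188 = 234 - 36188 = -35954)
-w = -1*(-35954) = 35954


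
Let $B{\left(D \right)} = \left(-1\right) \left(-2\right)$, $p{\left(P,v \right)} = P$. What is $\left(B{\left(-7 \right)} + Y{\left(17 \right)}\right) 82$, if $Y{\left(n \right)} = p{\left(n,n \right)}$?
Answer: $1558$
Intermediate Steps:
$Y{\left(n \right)} = n$
$B{\left(D \right)} = 2$
$\left(B{\left(-7 \right)} + Y{\left(17 \right)}\right) 82 = \left(2 + 17\right) 82 = 19 \cdot 82 = 1558$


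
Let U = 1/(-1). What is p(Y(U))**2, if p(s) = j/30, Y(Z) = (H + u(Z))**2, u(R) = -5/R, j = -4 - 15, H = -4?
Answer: 361/900 ≈ 0.40111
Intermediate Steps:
j = -19
U = -1 (U = 1*(-1) = -1)
Y(Z) = (-4 - 5/Z)**2
p(s) = -19/30
p(Y(U))**2 = (-19/30)**2 = 361/900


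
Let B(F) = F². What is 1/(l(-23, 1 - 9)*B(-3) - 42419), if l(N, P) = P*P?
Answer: -1/41843 ≈ -2.3899e-5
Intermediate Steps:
l(N, P) = P²
1/(l(-23, 1 - 9)*B(-3) - 42419) = 1/((1 - 9)²*(-3)² - 42419) = 1/((-8)²*9 - 42419) = 1/(64*9 - 42419) = 1/(576 - 42419) = 1/(-41843) = -1/41843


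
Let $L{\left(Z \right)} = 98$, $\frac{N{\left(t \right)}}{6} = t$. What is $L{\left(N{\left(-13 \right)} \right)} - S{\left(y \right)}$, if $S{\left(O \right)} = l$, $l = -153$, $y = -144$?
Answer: $251$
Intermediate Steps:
$N{\left(t \right)} = 6 t$
$S{\left(O \right)} = -153$
$L{\left(N{\left(-13 \right)} \right)} - S{\left(y \right)} = 98 - -153 = 98 + 153 = 251$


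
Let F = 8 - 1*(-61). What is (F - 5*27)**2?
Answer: 4356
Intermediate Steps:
F = 69 (F = 8 + 61 = 69)
(F - 5*27)**2 = (69 - 5*27)**2 = (69 - 135)**2 = (-66)**2 = 4356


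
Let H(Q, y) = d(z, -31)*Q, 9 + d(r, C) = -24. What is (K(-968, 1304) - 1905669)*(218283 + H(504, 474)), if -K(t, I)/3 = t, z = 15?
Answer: -383694465015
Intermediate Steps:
d(r, C) = -33 (d(r, C) = -9 - 24 = -33)
K(t, I) = -3*t
H(Q, y) = -33*Q
(K(-968, 1304) - 1905669)*(218283 + H(504, 474)) = (-3*(-968) - 1905669)*(218283 - 33*504) = (2904 - 1905669)*(218283 - 16632) = -1902765*201651 = -383694465015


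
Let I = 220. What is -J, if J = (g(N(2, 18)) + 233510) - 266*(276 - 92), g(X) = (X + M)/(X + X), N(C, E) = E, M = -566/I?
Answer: -730883057/3960 ≈ -1.8457e+5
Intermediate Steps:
M = -283/110 (M = -566/220 = -566*1/220 = -283/110 ≈ -2.5727)
g(X) = (-283/110 + X)/(2*X) (g(X) = (X - 283/110)/(X + X) = (-283/110 + X)/((2*X)) = (-283/110 + X)*(1/(2*X)) = (-283/110 + X)/(2*X))
J = 730883057/3960 (J = ((1/220)*(-283 + 110*18)/18 + 233510) - 266*(276 - 92) = ((1/220)*(1/18)*(-283 + 1980) + 233510) - 266*184 = ((1/220)*(1/18)*1697 + 233510) - 48944 = (1697/3960 + 233510) - 48944 = 924701297/3960 - 48944 = 730883057/3960 ≈ 1.8457e+5)
-J = -1*730883057/3960 = -730883057/3960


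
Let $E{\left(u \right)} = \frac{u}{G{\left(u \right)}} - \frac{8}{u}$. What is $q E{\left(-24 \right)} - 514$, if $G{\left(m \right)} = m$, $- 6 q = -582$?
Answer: $- \frac{1154}{3} \approx -384.67$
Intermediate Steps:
$q = 97$ ($q = \left(- \frac{1}{6}\right) \left(-582\right) = 97$)
$E{\left(u \right)} = 1 - \frac{8}{u}$ ($E{\left(u \right)} = \frac{u}{u} - \frac{8}{u} = 1 - \frac{8}{u}$)
$q E{\left(-24 \right)} - 514 = 97 \frac{-8 - 24}{-24} - 514 = 97 \left(\left(- \frac{1}{24}\right) \left(-32\right)\right) - 514 = 97 \cdot \frac{4}{3} - 514 = \frac{388}{3} - 514 = - \frac{1154}{3}$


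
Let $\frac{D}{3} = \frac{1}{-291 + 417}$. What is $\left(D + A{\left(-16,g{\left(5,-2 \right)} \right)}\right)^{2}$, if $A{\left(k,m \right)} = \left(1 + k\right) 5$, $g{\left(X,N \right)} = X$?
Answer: $\frac{9916201}{1764} \approx 5621.4$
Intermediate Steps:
$D = \frac{1}{42}$ ($D = \frac{3}{-291 + 417} = \frac{3}{126} = 3 \cdot \frac{1}{126} = \frac{1}{42} \approx 0.02381$)
$A{\left(k,m \right)} = 5 + 5 k$
$\left(D + A{\left(-16,g{\left(5,-2 \right)} \right)}\right)^{2} = \left(\frac{1}{42} + \left(5 + 5 \left(-16\right)\right)\right)^{2} = \left(\frac{1}{42} + \left(5 - 80\right)\right)^{2} = \left(\frac{1}{42} - 75\right)^{2} = \left(- \frac{3149}{42}\right)^{2} = \frac{9916201}{1764}$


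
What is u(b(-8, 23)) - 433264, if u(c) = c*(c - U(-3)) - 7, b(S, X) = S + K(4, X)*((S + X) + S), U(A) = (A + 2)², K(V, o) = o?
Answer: -410015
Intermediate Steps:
U(A) = (2 + A)²
b(S, X) = S + X*(X + 2*S) (b(S, X) = S + X*((S + X) + S) = S + X*(X + 2*S))
u(c) = -7 + c*(-1 + c) (u(c) = c*(c - (2 - 3)²) - 7 = c*(c - 1*(-1)²) - 7 = c*(c - 1*1) - 7 = c*(c - 1) - 7 = c*(-1 + c) - 7 = -7 + c*(-1 + c))
u(b(-8, 23)) - 433264 = (-7 + (-8 + 23² + 2*(-8)*23)² - (-8 + 23² + 2*(-8)*23)) - 433264 = (-7 + (-8 + 529 - 368)² - (-8 + 529 - 368)) - 433264 = (-7 + 153² - 1*153) - 433264 = (-7 + 23409 - 153) - 433264 = 23249 - 433264 = -410015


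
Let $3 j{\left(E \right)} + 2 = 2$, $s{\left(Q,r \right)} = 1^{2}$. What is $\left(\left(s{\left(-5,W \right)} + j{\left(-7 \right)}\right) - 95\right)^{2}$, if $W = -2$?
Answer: $8836$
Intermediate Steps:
$s{\left(Q,r \right)} = 1$
$j{\left(E \right)} = 0$ ($j{\left(E \right)} = - \frac{2}{3} + \frac{1}{3} \cdot 2 = - \frac{2}{3} + \frac{2}{3} = 0$)
$\left(\left(s{\left(-5,W \right)} + j{\left(-7 \right)}\right) - 95\right)^{2} = \left(\left(1 + 0\right) - 95\right)^{2} = \left(1 - 95\right)^{2} = \left(-94\right)^{2} = 8836$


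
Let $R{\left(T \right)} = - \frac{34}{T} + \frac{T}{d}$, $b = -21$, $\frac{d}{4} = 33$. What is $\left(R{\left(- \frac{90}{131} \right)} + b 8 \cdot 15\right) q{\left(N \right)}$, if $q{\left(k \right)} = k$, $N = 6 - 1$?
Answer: $- \frac{320401261}{25938} \approx -12353.0$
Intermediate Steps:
$d = 132$ ($d = 4 \cdot 33 = 132$)
$N = 5$ ($N = 6 - 1 = 5$)
$R{\left(T \right)} = - \frac{34}{T} + \frac{T}{132}$
$\left(R{\left(- \frac{90}{131} \right)} + b 8 \cdot 15\right) q{\left(N \right)} = \left(\left(- \frac{34}{\left(-90\right) \frac{1}{131}} + \frac{\left(-90\right) \frac{1}{131}}{132}\right) + \left(-21\right) 8 \cdot 15\right) 5 = \left(\left(- \frac{34}{\left(-90\right) \frac{1}{131}} + \frac{\left(-90\right) \frac{1}{131}}{132}\right) - 2520\right) 5 = \left(\left(- \frac{34}{- \frac{90}{131}} + \frac{1}{132} \left(- \frac{90}{131}\right)\right) - 2520\right) 5 = \left(\left(\left(-34\right) \left(- \frac{131}{90}\right) - \frac{15}{2882}\right) - 2520\right) 5 = \left(\left(\frac{2227}{45} - \frac{15}{2882}\right) - 2520\right) 5 = \left(\frac{6417539}{129690} - 2520\right) 5 = \left(- \frac{320401261}{129690}\right) 5 = - \frac{320401261}{25938}$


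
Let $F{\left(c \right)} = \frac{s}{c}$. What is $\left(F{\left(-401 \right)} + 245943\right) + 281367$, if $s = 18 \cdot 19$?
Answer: $\frac{211450968}{401} \approx 5.2731 \cdot 10^{5}$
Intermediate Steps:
$s = 342$
$F{\left(c \right)} = \frac{342}{c}$
$\left(F{\left(-401 \right)} + 245943\right) + 281367 = \left(\frac{342}{-401} + 245943\right) + 281367 = \left(342 \left(- \frac{1}{401}\right) + 245943\right) + 281367 = \left(- \frac{342}{401} + 245943\right) + 281367 = \frac{98622801}{401} + 281367 = \frac{211450968}{401}$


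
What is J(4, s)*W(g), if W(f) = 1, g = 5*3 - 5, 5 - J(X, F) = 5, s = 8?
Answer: 0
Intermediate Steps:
J(X, F) = 0 (J(X, F) = 5 - 1*5 = 5 - 5 = 0)
g = 10 (g = 15 - 5 = 10)
J(4, s)*W(g) = 0*1 = 0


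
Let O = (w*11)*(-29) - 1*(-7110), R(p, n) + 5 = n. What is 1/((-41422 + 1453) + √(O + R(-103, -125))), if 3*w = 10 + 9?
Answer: -119907/4792548004 - √44637/4792548004 ≈ -2.5064e-5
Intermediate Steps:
w = 19/3 (w = (10 + 9)/3 = (⅓)*19 = 19/3 ≈ 6.3333)
R(p, n) = -5 + n
O = 15269/3 (O = ((19/3)*11)*(-29) - 1*(-7110) = (209/3)*(-29) + 7110 = -6061/3 + 7110 = 15269/3 ≈ 5089.7)
1/((-41422 + 1453) + √(O + R(-103, -125))) = 1/((-41422 + 1453) + √(15269/3 + (-5 - 125))) = 1/(-39969 + √(15269/3 - 130)) = 1/(-39969 + √(14879/3)) = 1/(-39969 + √44637/3)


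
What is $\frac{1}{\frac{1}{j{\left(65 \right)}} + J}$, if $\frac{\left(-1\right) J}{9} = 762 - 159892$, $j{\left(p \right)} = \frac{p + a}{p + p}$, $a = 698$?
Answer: $\frac{763}{1092745840} \approx 6.9824 \cdot 10^{-7}$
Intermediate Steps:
$j{\left(p \right)} = \frac{698 + p}{2 p}$ ($j{\left(p \right)} = \frac{p + 698}{p + p} = \frac{698 + p}{2 p}$)
$J = 1432170$ ($J = - 9 \left(762 - 159892\right) = \left(-9\right) \left(-159130\right) = 1432170$)
$\frac{1}{\frac{1}{j{\left(65 \right)}} + J} = \frac{1}{\frac{1}{\frac{1}{2} \cdot \frac{1}{65} \left(698 + 65\right)} + 1432170} = \frac{1}{\frac{1}{\frac{1}{2} \cdot \frac{1}{65} \cdot 763} + 1432170} = \frac{1}{\frac{1}{\frac{763}{130}} + 1432170} = \frac{1}{\frac{130}{763} + 1432170} = \frac{1}{\frac{1092745840}{763}} = \frac{763}{1092745840}$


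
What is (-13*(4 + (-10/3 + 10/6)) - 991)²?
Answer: 9388096/9 ≈ 1.0431e+6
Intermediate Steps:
(-13*(4 + (-10/3 + 10/6)) - 991)² = (-13*(4 + (-10*⅓ + 10*(⅙))) - 991)² = (-13*(4 + (-10/3 + 5/3)) - 991)² = (-13*(4 - 5/3) - 991)² = (-13*7/3 - 991)² = (-91/3 - 991)² = (-3064/3)² = 9388096/9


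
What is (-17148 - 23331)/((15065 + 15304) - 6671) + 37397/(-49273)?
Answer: -2880755873/1167671554 ≈ -2.4671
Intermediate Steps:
(-17148 - 23331)/((15065 + 15304) - 6671) + 37397/(-49273) = -40479/(30369 - 6671) + 37397*(-1/49273) = -40479/23698 - 37397/49273 = -2880755873/1167671554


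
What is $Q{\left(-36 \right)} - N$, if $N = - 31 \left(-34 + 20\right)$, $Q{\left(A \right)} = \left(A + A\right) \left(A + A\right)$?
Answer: $4750$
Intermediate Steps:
$Q{\left(A \right)} = 4 A^{2}$ ($Q{\left(A \right)} = 2 A 2 A = 4 A^{2}$)
$N = 434$ ($N = \left(-31\right) \left(-14\right) = 434$)
$Q{\left(-36 \right)} - N = 4 \left(-36\right)^{2} - 434 = 4 \cdot 1296 - 434 = 5184 - 434 = 4750$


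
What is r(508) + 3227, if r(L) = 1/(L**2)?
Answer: 832772529/258064 ≈ 3227.0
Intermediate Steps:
r(L) = L**(-2)
r(508) + 3227 = 508**(-2) + 3227 = 1/258064 + 3227 = 832772529/258064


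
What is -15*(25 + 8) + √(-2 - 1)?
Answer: -495 + I*√3 ≈ -495.0 + 1.732*I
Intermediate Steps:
-15*(25 + 8) + √(-2 - 1) = -15*33 + √(-3) = -495 + I*√3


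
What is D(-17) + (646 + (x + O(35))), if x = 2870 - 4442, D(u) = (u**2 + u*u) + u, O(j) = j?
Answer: -330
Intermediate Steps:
D(u) = u + 2*u**2 (D(u) = (u**2 + u**2) + u = 2*u**2 + u = u + 2*u**2)
x = -1572
D(-17) + (646 + (x + O(35))) = -17*(1 + 2*(-17)) + (646 + (-1572 + 35)) = -17*(1 - 34) + (646 - 1537) = -17*(-33) - 891 = 561 - 891 = -330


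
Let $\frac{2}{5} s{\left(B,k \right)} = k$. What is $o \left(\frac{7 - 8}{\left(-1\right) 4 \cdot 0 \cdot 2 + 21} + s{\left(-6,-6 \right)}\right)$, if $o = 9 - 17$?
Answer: $\frac{2528}{21} \approx 120.38$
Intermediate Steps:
$s{\left(B,k \right)} = \frac{5 k}{2}$
$o = -8$ ($o = 9 - 17 = -8$)
$o \left(\frac{7 - 8}{\left(-1\right) 4 \cdot 0 \cdot 2 + 21} + s{\left(-6,-6 \right)}\right) = - 8 \left(\frac{7 - 8}{\left(-1\right) 4 \cdot 0 \cdot 2 + 21} + \frac{5}{2} \left(-6\right)\right) = - 8 \left(- \frac{1}{\left(-4\right) 0 + 21} - 15\right) = - 8 \left(- \frac{1}{0 + 21} - 15\right) = - 8 \left(- \frac{1}{21} - 15\right) = \left(-8\right) \left(- \frac{316}{21}\right) = \frac{2528}{21}$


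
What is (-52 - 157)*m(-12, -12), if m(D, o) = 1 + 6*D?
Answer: 14839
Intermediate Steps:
(-52 - 157)*m(-12, -12) = (-52 - 157)*(1 + 6*(-12)) = -209*(1 - 72) = -209*(-71) = 14839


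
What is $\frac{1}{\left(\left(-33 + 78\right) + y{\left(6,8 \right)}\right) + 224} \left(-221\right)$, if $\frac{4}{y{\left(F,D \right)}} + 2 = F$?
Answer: $- \frac{221}{270} \approx -0.81852$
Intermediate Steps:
$y{\left(F,D \right)} = \frac{4}{-2 + F}$
$\frac{1}{\left(\left(-33 + 78\right) + y{\left(6,8 \right)}\right) + 224} \left(-221\right) = \frac{1}{\left(\left(-33 + 78\right) + \frac{4}{-2 + 6}\right) + 224} \left(-221\right) = \frac{1}{\left(45 + \frac{4}{4}\right) + 224} \left(-221\right) = \frac{1}{\left(45 + 4 \cdot \frac{1}{4}\right) + 224} \left(-221\right) = \frac{1}{\left(45 + 1\right) + 224} \left(-221\right) = \frac{1}{46 + 224} \left(-221\right) = \frac{1}{270} \left(-221\right) = - \frac{221}{270}$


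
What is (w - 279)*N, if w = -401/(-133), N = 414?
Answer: -15196284/133 ≈ -1.1426e+5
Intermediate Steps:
w = 401/133 (w = -401*(-1/133) = 401/133 ≈ 3.0150)
(w - 279)*N = (401/133 - 279)*414 = -36706/133*414 = -15196284/133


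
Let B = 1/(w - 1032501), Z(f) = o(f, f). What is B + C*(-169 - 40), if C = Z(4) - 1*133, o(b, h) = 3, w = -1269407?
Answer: 62542840359/2301908 ≈ 27170.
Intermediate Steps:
Z(f) = 3
C = -130 (C = 3 - 1*133 = 3 - 133 = -130)
B = -1/2301908 (B = 1/(-1269407 - 1032501) = 1/(-2301908) = -1/2301908 ≈ -4.3442e-7)
B + C*(-169 - 40) = -1/2301908 - 130*(-169 - 40) = -1/2301908 - 130*(-209) = -1/2301908 + 27170 = 62542840359/2301908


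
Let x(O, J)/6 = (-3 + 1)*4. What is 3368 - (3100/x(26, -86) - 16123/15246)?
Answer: 104698577/30492 ≈ 3433.6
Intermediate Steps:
x(O, J) = -48 (x(O, J) = 6*((-3 + 1)*4) = 6*(-2*4) = 6*(-8) = -48)
3368 - (3100/x(26, -86) - 16123/15246) = 3368 - (3100/(-48) - 16123/15246) = 3368 - (3100*(-1/48) - 16123*1/15246) = 3368 - (-775/12 - 16123/15246) = 3368 - 1*(-2001521/30492) = 3368 + 2001521/30492 = 104698577/30492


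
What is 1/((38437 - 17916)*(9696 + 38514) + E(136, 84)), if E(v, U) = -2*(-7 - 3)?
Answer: 1/989317430 ≈ 1.0108e-9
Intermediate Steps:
E(v, U) = 20 (E(v, U) = -2*(-10) = 20)
1/((38437 - 17916)*(9696 + 38514) + E(136, 84)) = 1/((38437 - 17916)*(9696 + 38514) + 20) = 1/(20521*48210 + 20) = 1/(989317410 + 20) = 1/989317430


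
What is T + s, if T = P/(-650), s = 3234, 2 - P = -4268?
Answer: 209783/65 ≈ 3227.4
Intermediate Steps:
P = 4270 (P = 2 - 1*(-4268) = 2 + 4268 = 4270)
T = -427/65 (T = 4270/(-650) = 4270*(-1/650) = -427/65 ≈ -6.5692)
T + s = -427/65 + 3234 = 209783/65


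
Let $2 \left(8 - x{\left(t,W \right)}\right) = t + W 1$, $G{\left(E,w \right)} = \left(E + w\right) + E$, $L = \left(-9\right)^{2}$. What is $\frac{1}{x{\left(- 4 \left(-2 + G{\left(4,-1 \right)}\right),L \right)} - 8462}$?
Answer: $- \frac{2}{16969} \approx -0.00011786$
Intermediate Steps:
$L = 81$
$G{\left(E,w \right)} = w + 2 E$
$x{\left(t,W \right)} = 8 - \frac{W}{2} - \frac{t}{2}$ ($x{\left(t,W \right)} = 8 - \frac{t + W 1}{2} = 8 - \frac{t + W}{2} = 8 - \frac{W + t}{2} = 8 - \left(\frac{W}{2} + \frac{t}{2}\right) = 8 - \frac{W}{2} - \frac{t}{2}$)
$\frac{1}{x{\left(- 4 \left(-2 + G{\left(4,-1 \right)}\right),L \right)} - 8462} = \frac{1}{\left(8 - \frac{81}{2} - \frac{\left(-4\right) \left(-2 + \left(-1 + 2 \cdot 4\right)\right)}{2}\right) - 8462} = \frac{1}{\left(8 - \frac{81}{2} - \frac{\left(-4\right) \left(-2 + \left(-1 + 8\right)\right)}{2}\right) - 8462} = \frac{1}{\left(8 - \frac{81}{2} - \frac{\left(-4\right) \left(-2 + 7\right)}{2}\right) - 8462} = \frac{1}{\left(8 - \frac{81}{2} - \frac{\left(-4\right) 5}{2}\right) - 8462} = \frac{1}{\left(8 - \frac{81}{2} - -10\right) - 8462} = \frac{1}{\left(8 - \frac{81}{2} + 10\right) - 8462} = \frac{1}{- \frac{45}{2} - 8462} = \frac{1}{- \frac{16969}{2}} = - \frac{2}{16969}$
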